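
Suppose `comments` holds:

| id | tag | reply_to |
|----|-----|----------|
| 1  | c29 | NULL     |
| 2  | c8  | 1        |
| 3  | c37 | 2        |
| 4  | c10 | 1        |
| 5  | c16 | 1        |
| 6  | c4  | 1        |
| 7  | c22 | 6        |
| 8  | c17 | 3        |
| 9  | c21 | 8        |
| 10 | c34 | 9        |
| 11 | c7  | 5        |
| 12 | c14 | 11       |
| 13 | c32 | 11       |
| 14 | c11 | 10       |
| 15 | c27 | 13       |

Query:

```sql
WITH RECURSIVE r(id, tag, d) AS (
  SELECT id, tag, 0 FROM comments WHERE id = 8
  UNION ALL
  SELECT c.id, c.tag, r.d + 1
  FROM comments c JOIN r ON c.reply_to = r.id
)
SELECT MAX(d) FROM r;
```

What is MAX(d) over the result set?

3

Base: id=8 (c17) at d 0.
Iteration 1: rows with reply_to in {8} -> c21 (id 9, d 1).
Iteration 2: rows with reply_to in {9} -> c34 (id 10, d 2).
Iteration 3: rows with reply_to in {10} -> c11 (id 14, d 3).
Iteration 4: no rows with reply_to in {14}; recursion stops.
d values: 0, 1, 2, 3; the maximum is 3.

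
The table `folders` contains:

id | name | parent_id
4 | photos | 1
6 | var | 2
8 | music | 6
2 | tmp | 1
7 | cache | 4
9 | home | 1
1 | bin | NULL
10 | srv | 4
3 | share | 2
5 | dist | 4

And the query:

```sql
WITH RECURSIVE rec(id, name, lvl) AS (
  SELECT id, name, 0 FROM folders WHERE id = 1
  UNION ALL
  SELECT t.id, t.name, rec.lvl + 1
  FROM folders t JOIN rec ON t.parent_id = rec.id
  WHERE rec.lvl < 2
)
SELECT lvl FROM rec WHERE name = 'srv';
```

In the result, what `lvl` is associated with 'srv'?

Base: id=1 (bin) at lvl 0.
Iteration 1: rows with parent_id in {1} -> tmp (id 2, lvl 1), photos (id 4, lvl 1), home (id 9, lvl 1).
Iteration 2: rows with parent_id in {2,4,9} -> share (id 3, lvl 2), dist (id 5, lvl 2), var (id 6, lvl 2), cache (id 7, lvl 2), srv (id 10, lvl 2).
Iteration 3: lvl < 2 fails for all current rows; recursion stops.

2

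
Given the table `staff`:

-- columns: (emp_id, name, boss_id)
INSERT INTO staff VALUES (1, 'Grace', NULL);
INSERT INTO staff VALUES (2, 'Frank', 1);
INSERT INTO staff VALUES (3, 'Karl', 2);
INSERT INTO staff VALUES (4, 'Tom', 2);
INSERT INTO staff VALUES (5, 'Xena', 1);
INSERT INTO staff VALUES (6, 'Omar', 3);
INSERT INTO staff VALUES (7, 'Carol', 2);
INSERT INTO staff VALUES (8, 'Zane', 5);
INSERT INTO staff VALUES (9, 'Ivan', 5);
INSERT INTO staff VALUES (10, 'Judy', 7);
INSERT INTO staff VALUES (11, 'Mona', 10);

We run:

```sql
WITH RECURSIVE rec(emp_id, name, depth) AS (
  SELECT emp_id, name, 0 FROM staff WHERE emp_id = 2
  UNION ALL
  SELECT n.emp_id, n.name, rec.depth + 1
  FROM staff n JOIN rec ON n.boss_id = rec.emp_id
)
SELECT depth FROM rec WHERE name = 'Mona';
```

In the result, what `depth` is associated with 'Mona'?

3

Base: emp_id=2 (Frank) at depth 0.
Iteration 1: rows with boss_id in {2} -> Karl (id 3, depth 1), Tom (id 4, depth 1), Carol (id 7, depth 1).
Iteration 2: rows with boss_id in {3,4,7} -> Omar (id 6, depth 2), Judy (id 10, depth 2).
Iteration 3: rows with boss_id in {6,10} -> Mona (id 11, depth 3).
Iteration 4: no rows with boss_id in {11}; recursion stops.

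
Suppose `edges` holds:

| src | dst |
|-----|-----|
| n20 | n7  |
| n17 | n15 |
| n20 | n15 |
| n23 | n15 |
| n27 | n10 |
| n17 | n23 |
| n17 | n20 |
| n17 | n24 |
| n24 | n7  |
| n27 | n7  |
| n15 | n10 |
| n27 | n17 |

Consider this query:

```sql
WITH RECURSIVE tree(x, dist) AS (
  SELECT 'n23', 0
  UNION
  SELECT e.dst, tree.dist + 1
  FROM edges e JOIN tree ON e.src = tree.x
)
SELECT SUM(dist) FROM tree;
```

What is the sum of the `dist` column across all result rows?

Base: (n23, dist=0).
Iteration 1: edges from {n23} -> (n15, dist=1).
Iteration 2: edges from {n15} -> (n10, dist=2).
Iteration 3: no outgoing edges from {n10}; recursion stops.
SUM(dist) = 0 + 1 + 2 = 3.

3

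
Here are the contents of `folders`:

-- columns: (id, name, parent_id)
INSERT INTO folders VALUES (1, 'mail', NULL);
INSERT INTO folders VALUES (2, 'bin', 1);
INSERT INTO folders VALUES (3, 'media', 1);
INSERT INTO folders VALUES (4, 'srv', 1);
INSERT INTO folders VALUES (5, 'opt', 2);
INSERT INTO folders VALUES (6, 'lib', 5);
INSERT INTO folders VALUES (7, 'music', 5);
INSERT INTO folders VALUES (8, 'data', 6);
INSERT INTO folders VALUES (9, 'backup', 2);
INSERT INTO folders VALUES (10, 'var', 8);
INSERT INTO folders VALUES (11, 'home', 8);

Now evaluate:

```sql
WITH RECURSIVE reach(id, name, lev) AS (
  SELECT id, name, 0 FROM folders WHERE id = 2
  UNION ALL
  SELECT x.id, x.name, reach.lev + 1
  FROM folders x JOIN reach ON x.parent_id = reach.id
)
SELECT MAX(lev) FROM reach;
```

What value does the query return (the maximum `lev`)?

4

Base: id=2 (bin) at lev 0.
Iteration 1: rows with parent_id in {2} -> opt (id 5, lev 1), backup (id 9, lev 1).
Iteration 2: rows with parent_id in {5,9} -> lib (id 6, lev 2), music (id 7, lev 2).
Iteration 3: rows with parent_id in {6,7} -> data (id 8, lev 3).
Iteration 4: rows with parent_id in {8} -> var (id 10, lev 4), home (id 11, lev 4).
Iteration 5: no rows with parent_id in {10,11}; recursion stops.
lev values: 0, 1, 1, 2, 2, 3, 4, 4; the maximum is 4.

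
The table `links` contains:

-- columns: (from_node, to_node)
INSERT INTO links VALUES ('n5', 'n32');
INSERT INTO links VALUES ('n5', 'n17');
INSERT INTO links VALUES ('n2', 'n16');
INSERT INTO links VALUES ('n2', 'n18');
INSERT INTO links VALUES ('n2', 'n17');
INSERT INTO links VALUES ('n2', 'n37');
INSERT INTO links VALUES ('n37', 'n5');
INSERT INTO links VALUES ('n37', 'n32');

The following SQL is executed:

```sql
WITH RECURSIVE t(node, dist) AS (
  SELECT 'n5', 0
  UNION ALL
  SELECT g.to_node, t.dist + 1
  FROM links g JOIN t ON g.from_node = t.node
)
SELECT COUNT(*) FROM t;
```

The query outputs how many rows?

3

Base: (n5, dist=0).
Iteration 1: edges from {n5} -> (n17, dist=1), (n32, dist=1).
Iteration 2: no outgoing edges from {n17,n32}; recursion stops.
Total rows emitted: 3.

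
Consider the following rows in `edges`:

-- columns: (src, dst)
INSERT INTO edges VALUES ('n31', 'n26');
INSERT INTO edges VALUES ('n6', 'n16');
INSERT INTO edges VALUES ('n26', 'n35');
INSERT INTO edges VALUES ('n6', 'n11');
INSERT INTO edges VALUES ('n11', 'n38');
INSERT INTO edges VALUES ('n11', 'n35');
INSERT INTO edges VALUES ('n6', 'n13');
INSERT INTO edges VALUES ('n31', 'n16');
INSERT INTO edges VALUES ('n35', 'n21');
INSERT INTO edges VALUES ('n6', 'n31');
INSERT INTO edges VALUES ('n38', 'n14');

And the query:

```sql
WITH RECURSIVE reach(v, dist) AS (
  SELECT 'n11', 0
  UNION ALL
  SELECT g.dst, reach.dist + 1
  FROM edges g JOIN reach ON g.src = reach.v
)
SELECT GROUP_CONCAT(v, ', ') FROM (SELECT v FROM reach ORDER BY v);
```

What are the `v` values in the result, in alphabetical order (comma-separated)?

Base: (n11, dist=0).
Iteration 1: edges from {n11} -> (n35, dist=1), (n38, dist=1).
Iteration 2: edges from {n35,n38} -> (n14, dist=2), (n21, dist=2).
Iteration 3: no outgoing edges from {n14,n21}; recursion stops.

n11, n14, n21, n35, n38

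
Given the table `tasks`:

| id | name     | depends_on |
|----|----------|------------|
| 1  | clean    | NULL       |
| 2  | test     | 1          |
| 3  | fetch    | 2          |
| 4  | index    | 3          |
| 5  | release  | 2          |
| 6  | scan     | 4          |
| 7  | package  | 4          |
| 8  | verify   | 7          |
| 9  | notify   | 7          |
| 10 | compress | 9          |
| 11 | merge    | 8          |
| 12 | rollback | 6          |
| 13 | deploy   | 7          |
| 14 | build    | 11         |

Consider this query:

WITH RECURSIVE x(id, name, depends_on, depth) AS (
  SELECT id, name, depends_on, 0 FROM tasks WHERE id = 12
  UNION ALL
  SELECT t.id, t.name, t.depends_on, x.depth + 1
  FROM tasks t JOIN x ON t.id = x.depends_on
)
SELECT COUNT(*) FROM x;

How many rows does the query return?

Base: id=12 (rollback), depends_on=6, depth 0.
Iteration 1: join on id=6 -> scan (id 6, depends_on=4, depth 1).
Iteration 2: join on id=4 -> index (id 4, depends_on=3, depth 2).
Iteration 3: join on id=3 -> fetch (id 3, depends_on=2, depth 3).
Iteration 4: join on id=2 -> test (id 2, depends_on=1, depth 4).
Iteration 5: join on id=1 -> clean (id 1, depends_on=NULL, depth 5).
Iteration 6: depends_on is NULL; no match; recursion stops.
Total rows emitted: 6.

6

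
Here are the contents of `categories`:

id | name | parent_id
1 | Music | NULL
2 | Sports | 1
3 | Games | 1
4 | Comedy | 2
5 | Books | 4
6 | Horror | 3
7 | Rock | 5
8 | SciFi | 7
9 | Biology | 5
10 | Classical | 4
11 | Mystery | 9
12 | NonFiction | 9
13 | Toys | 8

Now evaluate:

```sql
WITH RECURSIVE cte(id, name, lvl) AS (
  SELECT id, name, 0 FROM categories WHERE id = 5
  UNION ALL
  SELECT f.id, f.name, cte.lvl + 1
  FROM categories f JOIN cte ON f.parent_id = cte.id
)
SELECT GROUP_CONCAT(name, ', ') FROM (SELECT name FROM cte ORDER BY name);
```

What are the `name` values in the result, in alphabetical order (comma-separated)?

Base: id=5 (Books) at lvl 0.
Iteration 1: rows with parent_id in {5} -> Rock (id 7, lvl 1), Biology (id 9, lvl 1).
Iteration 2: rows with parent_id in {7,9} -> SciFi (id 8, lvl 2), Mystery (id 11, lvl 2), NonFiction (id 12, lvl 2).
Iteration 3: rows with parent_id in {8,11,12} -> Toys (id 13, lvl 3).
Iteration 4: no rows with parent_id in {13}; recursion stops.

Biology, Books, Mystery, NonFiction, Rock, SciFi, Toys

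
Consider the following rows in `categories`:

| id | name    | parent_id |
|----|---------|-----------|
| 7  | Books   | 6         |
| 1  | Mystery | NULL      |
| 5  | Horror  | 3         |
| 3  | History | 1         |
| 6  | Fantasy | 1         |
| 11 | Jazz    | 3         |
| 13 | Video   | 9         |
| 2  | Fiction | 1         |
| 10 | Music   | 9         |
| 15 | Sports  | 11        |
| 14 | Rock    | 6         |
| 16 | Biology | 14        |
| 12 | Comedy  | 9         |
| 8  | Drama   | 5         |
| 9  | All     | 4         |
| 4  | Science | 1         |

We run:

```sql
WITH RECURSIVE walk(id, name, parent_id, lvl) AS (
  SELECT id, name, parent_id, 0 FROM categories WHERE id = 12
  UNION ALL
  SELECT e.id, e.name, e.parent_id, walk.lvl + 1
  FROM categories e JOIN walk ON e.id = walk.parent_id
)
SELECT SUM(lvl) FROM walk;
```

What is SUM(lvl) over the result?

6

Base: id=12 (Comedy), parent_id=9, lvl 0.
Iteration 1: join on id=9 -> All (id 9, parent_id=4, lvl 1).
Iteration 2: join on id=4 -> Science (id 4, parent_id=1, lvl 2).
Iteration 3: join on id=1 -> Mystery (id 1, parent_id=NULL, lvl 3).
Iteration 4: parent_id is NULL; no match; recursion stops.
SUM(lvl) = 0 + 1 + 2 + 3 = 6.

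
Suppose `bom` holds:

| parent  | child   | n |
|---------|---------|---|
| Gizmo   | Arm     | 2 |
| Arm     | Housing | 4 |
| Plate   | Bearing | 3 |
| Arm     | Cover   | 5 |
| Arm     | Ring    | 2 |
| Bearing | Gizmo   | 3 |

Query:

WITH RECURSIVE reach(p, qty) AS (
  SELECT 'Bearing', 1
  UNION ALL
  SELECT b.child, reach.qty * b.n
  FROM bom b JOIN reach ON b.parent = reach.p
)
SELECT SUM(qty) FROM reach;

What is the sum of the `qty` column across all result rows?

76

Base: (Bearing, qty=1).
Iteration 1: components of {Bearing} -> Gizmo = 1*3 = 3.
Iteration 2: components of {Gizmo} -> Arm = 3*2 = 6.
Iteration 3: components of {Arm} -> Cover = 6*5 = 30, Housing = 6*4 = 24, Ring = 6*2 = 12.
Iteration 4: no further components; recursion stops.
SUM(qty) = 1 + 3 + 6 + 30 + 12 + 24 = 76.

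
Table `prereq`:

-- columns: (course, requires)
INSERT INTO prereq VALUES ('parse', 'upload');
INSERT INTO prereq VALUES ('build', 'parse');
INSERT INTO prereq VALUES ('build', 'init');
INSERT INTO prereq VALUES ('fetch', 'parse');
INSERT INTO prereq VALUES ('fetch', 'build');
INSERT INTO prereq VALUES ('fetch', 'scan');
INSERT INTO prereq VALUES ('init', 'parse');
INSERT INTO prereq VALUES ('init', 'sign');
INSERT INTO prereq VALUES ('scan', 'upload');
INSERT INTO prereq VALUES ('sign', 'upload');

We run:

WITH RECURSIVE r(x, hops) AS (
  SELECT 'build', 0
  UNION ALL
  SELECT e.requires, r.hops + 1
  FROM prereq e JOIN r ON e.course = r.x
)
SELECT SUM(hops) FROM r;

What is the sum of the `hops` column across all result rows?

14

Base: (build, hops=0).
Iteration 1: edges from {build} -> (init, hops=1), (parse, hops=1).
Iteration 2: edges from {init,parse} -> (parse, hops=2), (sign, hops=2), (upload, hops=2).
Iteration 3: edges from {parse,sign,upload} -> (upload, hops=3) x2. [UNION ALL keeps all 2 new rows, including repeats]
Iteration 4: no outgoing edges from {upload}; recursion stops.
SUM(hops) = 0 + 1 + 1 + 2 + 2 + 2 + 3 + 3 = 14.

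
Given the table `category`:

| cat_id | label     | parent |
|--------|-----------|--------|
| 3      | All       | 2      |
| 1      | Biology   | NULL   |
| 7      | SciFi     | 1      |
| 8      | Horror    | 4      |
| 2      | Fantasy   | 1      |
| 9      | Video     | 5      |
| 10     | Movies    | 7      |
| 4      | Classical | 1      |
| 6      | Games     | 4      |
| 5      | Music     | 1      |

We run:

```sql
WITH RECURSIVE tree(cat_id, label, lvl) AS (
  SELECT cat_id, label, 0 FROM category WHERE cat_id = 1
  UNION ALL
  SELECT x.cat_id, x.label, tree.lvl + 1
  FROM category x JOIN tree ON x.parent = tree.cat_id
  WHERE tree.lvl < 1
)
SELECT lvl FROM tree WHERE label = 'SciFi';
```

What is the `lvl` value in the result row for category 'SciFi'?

Base: cat_id=1 (Biology) at lvl 0.
Iteration 1: rows with parent in {1} -> Fantasy (id 2, lvl 1), Classical (id 4, lvl 1), Music (id 5, lvl 1), SciFi (id 7, lvl 1).
Iteration 2: lvl < 1 fails for all current rows; recursion stops.

1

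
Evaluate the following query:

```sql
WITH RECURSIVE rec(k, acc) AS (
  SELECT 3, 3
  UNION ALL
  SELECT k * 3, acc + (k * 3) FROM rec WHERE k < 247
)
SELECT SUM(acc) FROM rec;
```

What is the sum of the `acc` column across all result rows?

1629

Base: k=3, acc=3.
Iteration 1: 3 < 247 holds -> k = 3 * 3 = 9, acc = 3 + 9 = 12.
Iteration 2: 9 < 247 holds -> k = 9 * 3 = 27, acc = 12 + 27 = 39.
Iteration 3: 27 < 247 holds -> k = 27 * 3 = 81, acc = 39 + 81 = 120.
Iteration 4: 81 < 247 holds -> k = 81 * 3 = 243, acc = 120 + 243 = 363.
Iteration 5: 243 < 247 holds -> k = 243 * 3 = 729, acc = 363 + 729 = 1092.
Iteration 6: 729 < 247 fails; recursion stops.
SUM(acc) = 3 + 12 + 39 + 120 + 363 + 1092 = 1629.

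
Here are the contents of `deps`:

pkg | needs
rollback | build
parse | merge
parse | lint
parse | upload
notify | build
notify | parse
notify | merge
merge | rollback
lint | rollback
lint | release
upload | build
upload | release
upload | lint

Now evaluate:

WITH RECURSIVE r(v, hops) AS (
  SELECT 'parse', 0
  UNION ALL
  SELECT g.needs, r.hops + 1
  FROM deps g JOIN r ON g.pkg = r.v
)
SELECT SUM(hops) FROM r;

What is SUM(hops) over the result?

Base: (parse, hops=0).
Iteration 1: edges from {parse} -> (lint, hops=1), (merge, hops=1), (upload, hops=1).
Iteration 2: edges from {lint,merge,upload} -> (build, hops=2), (lint, hops=2), (release, hops=2) x2, (rollback, hops=2) x2. [UNION ALL keeps all 6 new rows, including repeats]
Iteration 3: edges from {build,lint,release,rollback} -> (build, hops=3) x2, (release, hops=3), (rollback, hops=3). [UNION ALL keeps all 4 new rows, including repeats]
Iteration 4: edges from {build,release,rollback} -> (build, hops=4).
Iteration 5: no outgoing edges from {build}; recursion stops.
SUM(hops) = 0 + 1 + 1 + 1 + 2 + 2 + 2 + 2 + 2 + 2 + 3 + 3 + 3 + 3 + 4 = 31.

31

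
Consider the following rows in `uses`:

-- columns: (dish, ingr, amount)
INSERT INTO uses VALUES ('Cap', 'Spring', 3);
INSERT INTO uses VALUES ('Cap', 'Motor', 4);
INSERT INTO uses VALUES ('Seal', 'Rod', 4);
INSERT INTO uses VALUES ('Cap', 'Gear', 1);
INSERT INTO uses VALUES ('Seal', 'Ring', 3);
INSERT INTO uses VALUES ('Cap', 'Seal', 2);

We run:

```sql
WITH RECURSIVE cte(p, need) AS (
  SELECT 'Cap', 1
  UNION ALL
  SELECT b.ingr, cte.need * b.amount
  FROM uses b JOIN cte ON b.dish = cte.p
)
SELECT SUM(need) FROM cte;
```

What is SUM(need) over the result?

25

Base: (Cap, need=1).
Iteration 1: components of {Cap} -> Gear = 1*1 = 1, Motor = 1*4 = 4, Seal = 1*2 = 2, Spring = 1*3 = 3.
Iteration 2: components of {Gear,Motor,Seal,Spring} -> Ring = 2*3 = 6, Rod = 2*4 = 8.
Iteration 3: no further components; recursion stops.
SUM(need) = 1 + 2 + 1 + 3 + 4 + 6 + 8 = 25.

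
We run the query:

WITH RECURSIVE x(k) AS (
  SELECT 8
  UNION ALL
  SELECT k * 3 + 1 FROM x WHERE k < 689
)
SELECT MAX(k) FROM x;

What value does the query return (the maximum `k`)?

2065

Base: k=8.
Iteration 1: 8 < 689 holds -> k = 8 * 3 + 1 = 25.
Iteration 2: 25 < 689 holds -> k = 25 * 3 + 1 = 76.
Iteration 3: 76 < 689 holds -> k = 76 * 3 + 1 = 229.
Iteration 4: 229 < 689 holds -> k = 229 * 3 + 1 = 688.
Iteration 5: 688 < 689 holds -> k = 688 * 3 + 1 = 2065.
Iteration 6: 2065 < 689 fails; recursion stops.
k values: 8, 25, 76, 229, 688, 2065; the maximum is 2065.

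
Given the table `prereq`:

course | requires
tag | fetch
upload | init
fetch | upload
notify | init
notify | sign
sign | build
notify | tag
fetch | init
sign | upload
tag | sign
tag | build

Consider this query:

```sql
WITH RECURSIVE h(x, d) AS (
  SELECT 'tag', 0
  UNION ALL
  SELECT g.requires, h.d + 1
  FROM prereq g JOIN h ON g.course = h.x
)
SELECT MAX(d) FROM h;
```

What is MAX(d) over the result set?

3

Base: (tag, d=0).
Iteration 1: edges from {tag} -> (build, d=1), (fetch, d=1), (sign, d=1).
Iteration 2: edges from {build,fetch,sign} -> (build, d=2), (init, d=2), (upload, d=2) x2. [UNION ALL keeps all 4 new rows, including repeats]
Iteration 3: edges from {build,init,upload} -> (init, d=3) x2. [UNION ALL keeps all 2 new rows, including repeats]
Iteration 4: no outgoing edges from {init}; recursion stops.
d values: 0, 1, 1, 1, 2, 2, 2, 2, 3, 3; the maximum is 3.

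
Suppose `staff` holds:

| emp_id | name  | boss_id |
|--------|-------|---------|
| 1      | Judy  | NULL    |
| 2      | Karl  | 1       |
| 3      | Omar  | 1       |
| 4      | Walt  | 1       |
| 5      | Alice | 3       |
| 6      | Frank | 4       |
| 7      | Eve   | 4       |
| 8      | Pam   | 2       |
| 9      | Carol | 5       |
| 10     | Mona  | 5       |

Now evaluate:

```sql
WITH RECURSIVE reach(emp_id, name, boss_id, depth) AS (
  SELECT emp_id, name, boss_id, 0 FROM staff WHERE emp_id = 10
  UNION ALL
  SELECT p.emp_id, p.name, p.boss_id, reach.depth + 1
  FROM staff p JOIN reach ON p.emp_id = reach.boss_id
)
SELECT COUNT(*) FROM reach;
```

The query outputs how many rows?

4

Base: emp_id=10 (Mona), boss_id=5, depth 0.
Iteration 1: join on emp_id=5 -> Alice (id 5, boss_id=3, depth 1).
Iteration 2: join on emp_id=3 -> Omar (id 3, boss_id=1, depth 2).
Iteration 3: join on emp_id=1 -> Judy (id 1, boss_id=NULL, depth 3).
Iteration 4: boss_id is NULL; no match; recursion stops.
Total rows emitted: 4.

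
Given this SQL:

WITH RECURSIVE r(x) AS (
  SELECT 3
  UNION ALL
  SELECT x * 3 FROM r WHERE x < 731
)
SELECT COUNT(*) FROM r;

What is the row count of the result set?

7

Base: x=3.
Iteration 1: 3 < 731 holds -> x = 3 * 3 = 9.
Iteration 2: 9 < 731 holds -> x = 9 * 3 = 27.
Iteration 3: 27 < 731 holds -> x = 27 * 3 = 81.
Iteration 4: 81 < 731 holds -> x = 81 * 3 = 243.
Iteration 5: 243 < 731 holds -> x = 243 * 3 = 729.
Iteration 6: 729 < 731 holds -> x = 729 * 3 = 2187.
Iteration 7: 2187 < 731 fails; recursion stops.
Total rows emitted: 7.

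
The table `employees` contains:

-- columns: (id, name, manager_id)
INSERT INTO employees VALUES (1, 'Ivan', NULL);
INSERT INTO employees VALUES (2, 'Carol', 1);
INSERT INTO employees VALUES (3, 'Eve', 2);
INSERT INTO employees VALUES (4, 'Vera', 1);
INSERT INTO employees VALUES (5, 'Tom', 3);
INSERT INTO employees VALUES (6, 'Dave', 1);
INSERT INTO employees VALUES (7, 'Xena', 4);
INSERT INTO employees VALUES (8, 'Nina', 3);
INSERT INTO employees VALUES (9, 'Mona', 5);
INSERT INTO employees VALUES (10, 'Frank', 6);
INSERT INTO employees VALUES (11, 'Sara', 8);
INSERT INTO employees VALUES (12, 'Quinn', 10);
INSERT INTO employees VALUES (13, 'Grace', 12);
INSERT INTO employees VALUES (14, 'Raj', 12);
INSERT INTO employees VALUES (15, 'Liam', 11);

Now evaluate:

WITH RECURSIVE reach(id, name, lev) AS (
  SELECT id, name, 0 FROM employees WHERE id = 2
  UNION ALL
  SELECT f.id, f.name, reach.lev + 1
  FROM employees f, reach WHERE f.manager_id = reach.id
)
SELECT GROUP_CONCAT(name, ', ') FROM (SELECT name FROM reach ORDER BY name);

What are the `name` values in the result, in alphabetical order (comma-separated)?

Carol, Eve, Liam, Mona, Nina, Sara, Tom

Base: id=2 (Carol) at lev 0.
Iteration 1: rows with manager_id in {2} -> Eve (id 3, lev 1).
Iteration 2: rows with manager_id in {3} -> Tom (id 5, lev 2), Nina (id 8, lev 2).
Iteration 3: rows with manager_id in {5,8} -> Mona (id 9, lev 3), Sara (id 11, lev 3).
Iteration 4: rows with manager_id in {9,11} -> Liam (id 15, lev 4).
Iteration 5: no rows with manager_id in {15}; recursion stops.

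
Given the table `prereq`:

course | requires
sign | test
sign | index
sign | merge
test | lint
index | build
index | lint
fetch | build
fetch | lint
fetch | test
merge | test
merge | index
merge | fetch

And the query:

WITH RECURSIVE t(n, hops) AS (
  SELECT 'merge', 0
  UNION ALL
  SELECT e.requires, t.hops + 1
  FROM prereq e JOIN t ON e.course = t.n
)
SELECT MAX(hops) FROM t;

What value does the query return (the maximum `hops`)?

Base: (merge, hops=0).
Iteration 1: edges from {merge} -> (fetch, hops=1), (index, hops=1), (test, hops=1).
Iteration 2: edges from {fetch,index,test} -> (build, hops=2) x2, (lint, hops=2) x3, (test, hops=2). [UNION ALL keeps all 6 new rows, including repeats]
Iteration 3: edges from {build,lint,test} -> (lint, hops=3).
Iteration 4: no outgoing edges from {lint}; recursion stops.
hops values: 0, 1, 1, 1, 2, 2, 2, 2, 2, 2, 3; the maximum is 3.

3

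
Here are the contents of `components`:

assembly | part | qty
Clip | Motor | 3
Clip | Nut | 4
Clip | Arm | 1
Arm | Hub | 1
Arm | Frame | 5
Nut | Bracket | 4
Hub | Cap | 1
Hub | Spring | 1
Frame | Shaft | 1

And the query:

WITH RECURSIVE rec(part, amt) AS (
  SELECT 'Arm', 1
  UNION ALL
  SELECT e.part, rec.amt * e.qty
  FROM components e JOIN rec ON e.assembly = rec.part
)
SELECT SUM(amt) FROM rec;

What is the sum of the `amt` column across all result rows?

14

Base: (Arm, amt=1).
Iteration 1: components of {Arm} -> Frame = 1*5 = 5, Hub = 1*1 = 1.
Iteration 2: components of {Frame,Hub} -> Cap = 1*1 = 1, Shaft = 5*1 = 5, Spring = 1*1 = 1.
Iteration 3: no further components; recursion stops.
SUM(amt) = 1 + 1 + 5 + 1 + 1 + 5 = 14.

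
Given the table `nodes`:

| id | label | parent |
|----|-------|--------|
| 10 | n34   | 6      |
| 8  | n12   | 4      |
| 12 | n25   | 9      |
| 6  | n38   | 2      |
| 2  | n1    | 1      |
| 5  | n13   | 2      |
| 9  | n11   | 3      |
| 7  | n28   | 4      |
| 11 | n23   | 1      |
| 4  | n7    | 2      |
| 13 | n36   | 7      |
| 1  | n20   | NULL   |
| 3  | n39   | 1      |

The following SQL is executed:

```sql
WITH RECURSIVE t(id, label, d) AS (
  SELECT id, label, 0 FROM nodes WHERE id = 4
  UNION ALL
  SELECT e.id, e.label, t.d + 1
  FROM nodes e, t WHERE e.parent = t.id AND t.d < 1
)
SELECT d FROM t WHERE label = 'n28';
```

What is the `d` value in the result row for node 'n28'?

Base: id=4 (n7) at d 0.
Iteration 1: rows with parent in {4} -> n28 (id 7, d 1), n12 (id 8, d 1).
Iteration 2: d < 1 fails for all current rows; recursion stops.

1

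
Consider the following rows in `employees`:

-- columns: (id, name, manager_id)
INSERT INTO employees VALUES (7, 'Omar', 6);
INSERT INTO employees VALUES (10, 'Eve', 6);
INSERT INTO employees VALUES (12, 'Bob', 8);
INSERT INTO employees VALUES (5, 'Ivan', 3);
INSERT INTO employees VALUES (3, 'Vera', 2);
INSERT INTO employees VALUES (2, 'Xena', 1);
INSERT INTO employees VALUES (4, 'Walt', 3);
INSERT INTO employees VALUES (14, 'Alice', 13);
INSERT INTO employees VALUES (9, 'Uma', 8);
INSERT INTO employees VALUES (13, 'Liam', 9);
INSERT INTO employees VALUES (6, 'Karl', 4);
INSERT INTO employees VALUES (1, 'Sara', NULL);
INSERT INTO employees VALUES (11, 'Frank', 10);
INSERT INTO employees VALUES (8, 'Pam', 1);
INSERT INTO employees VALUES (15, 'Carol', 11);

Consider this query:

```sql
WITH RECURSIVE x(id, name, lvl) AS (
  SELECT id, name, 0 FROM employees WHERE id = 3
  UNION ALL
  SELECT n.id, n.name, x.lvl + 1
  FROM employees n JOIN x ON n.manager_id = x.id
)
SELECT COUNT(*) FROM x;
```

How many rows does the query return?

8

Base: id=3 (Vera) at lvl 0.
Iteration 1: rows with manager_id in {3} -> Walt (id 4, lvl 1), Ivan (id 5, lvl 1).
Iteration 2: rows with manager_id in {4,5} -> Karl (id 6, lvl 2).
Iteration 3: rows with manager_id in {6} -> Omar (id 7, lvl 3), Eve (id 10, lvl 3).
Iteration 4: rows with manager_id in {7,10} -> Frank (id 11, lvl 4).
Iteration 5: rows with manager_id in {11} -> Carol (id 15, lvl 5).
Iteration 6: no rows with manager_id in {15}; recursion stops.
Total rows emitted: 8.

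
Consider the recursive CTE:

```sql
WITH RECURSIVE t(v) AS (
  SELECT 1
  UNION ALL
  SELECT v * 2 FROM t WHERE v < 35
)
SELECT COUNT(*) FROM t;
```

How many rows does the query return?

Base: v=1.
Iteration 1: 1 < 35 holds -> v = 1 * 2 = 2.
Iteration 2: 2 < 35 holds -> v = 2 * 2 = 4.
Iteration 3: 4 < 35 holds -> v = 4 * 2 = 8.
Iteration 4: 8 < 35 holds -> v = 8 * 2 = 16.
Iteration 5: 16 < 35 holds -> v = 16 * 2 = 32.
Iteration 6: 32 < 35 holds -> v = 32 * 2 = 64.
Iteration 7: 64 < 35 fails; recursion stops.
Total rows emitted: 7.

7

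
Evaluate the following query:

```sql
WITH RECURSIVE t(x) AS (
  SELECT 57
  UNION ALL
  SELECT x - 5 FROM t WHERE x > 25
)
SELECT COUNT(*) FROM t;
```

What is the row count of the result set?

8

Base: x=57.
Iteration 1: 57 > 25 holds -> x = 57 - 5 = 52.
Iteration 2: 52 > 25 holds -> x = 52 - 5 = 47.
Iteration 3: 47 > 25 holds -> x = 47 - 5 = 42.
Iteration 4: 42 > 25 holds -> x = 42 - 5 = 37.
Iteration 5: 37 > 25 holds -> x = 37 - 5 = 32.
Iteration 6: 32 > 25 holds -> x = 32 - 5 = 27.
Iteration 7: 27 > 25 holds -> x = 27 - 5 = 22.
Iteration 8: 22 > 25 fails; recursion stops.
Total rows emitted: 8.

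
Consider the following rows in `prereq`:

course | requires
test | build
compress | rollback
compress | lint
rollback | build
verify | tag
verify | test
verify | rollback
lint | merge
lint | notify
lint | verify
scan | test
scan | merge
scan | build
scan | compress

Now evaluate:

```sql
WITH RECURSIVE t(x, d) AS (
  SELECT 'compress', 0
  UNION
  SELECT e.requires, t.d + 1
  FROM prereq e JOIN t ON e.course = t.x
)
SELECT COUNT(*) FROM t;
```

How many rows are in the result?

11

Base: (compress, d=0).
Iteration 1: edges from {compress} -> (lint, d=1), (rollback, d=1).
Iteration 2: edges from {lint,rollback} -> (build, d=2), (merge, d=2), (notify, d=2), (verify, d=2).
Iteration 3: edges from {build,merge,notify,verify} -> (rollback, d=3), (tag, d=3), (test, d=3).
Iteration 4: edges from {rollback,tag,test} -> (build, d=4). [UNION drops 1 duplicate row(s)]
Iteration 5: no outgoing edges from {build}; recursion stops.
Total rows emitted: 11.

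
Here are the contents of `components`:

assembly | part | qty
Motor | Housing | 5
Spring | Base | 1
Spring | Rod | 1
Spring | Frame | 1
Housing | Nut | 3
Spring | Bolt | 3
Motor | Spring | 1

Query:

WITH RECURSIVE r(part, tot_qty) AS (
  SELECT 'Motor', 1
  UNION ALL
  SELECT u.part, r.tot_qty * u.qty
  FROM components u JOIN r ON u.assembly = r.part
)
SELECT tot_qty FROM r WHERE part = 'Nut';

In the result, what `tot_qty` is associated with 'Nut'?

15

Base: (Motor, tot_qty=1).
Iteration 1: components of {Motor} -> Housing = 1*5 = 5, Spring = 1*1 = 1.
Iteration 2: components of {Housing,Spring} -> Base = 1*1 = 1, Bolt = 1*3 = 3, Frame = 1*1 = 1, Nut = 5*3 = 15, Rod = 1*1 = 1.
Iteration 3: no further components; recursion stops.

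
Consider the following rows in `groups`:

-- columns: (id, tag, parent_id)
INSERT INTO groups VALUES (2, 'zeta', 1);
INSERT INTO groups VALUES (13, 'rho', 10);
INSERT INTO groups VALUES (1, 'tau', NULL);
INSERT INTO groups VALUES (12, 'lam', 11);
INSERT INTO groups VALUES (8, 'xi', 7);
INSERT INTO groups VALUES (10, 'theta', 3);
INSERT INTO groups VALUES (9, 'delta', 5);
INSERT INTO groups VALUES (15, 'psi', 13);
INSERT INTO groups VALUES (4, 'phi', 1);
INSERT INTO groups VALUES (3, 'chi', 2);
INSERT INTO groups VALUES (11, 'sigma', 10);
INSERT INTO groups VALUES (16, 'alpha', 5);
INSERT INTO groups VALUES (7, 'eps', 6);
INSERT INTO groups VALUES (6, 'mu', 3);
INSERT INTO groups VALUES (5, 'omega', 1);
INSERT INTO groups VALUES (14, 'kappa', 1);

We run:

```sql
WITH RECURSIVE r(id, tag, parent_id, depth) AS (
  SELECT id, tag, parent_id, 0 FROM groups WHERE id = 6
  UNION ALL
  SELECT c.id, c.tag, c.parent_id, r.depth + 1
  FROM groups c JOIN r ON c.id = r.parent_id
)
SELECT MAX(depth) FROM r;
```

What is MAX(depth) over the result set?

3

Base: id=6 (mu), parent_id=3, depth 0.
Iteration 1: join on id=3 -> chi (id 3, parent_id=2, depth 1).
Iteration 2: join on id=2 -> zeta (id 2, parent_id=1, depth 2).
Iteration 3: join on id=1 -> tau (id 1, parent_id=NULL, depth 3).
Iteration 4: parent_id is NULL; no match; recursion stops.
depth values: 0, 1, 2, 3; the maximum is 3.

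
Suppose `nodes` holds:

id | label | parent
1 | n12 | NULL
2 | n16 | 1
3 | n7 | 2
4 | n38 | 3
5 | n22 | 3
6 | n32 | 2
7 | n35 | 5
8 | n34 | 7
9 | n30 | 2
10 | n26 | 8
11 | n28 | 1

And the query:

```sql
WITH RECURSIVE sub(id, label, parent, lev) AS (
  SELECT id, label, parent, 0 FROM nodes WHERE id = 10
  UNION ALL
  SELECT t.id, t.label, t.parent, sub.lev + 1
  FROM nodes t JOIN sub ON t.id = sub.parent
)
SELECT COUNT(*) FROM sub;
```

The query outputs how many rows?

7

Base: id=10 (n26), parent=8, lev 0.
Iteration 1: join on id=8 -> n34 (id 8, parent=7, lev 1).
Iteration 2: join on id=7 -> n35 (id 7, parent=5, lev 2).
Iteration 3: join on id=5 -> n22 (id 5, parent=3, lev 3).
Iteration 4: join on id=3 -> n7 (id 3, parent=2, lev 4).
Iteration 5: join on id=2 -> n16 (id 2, parent=1, lev 5).
Iteration 6: join on id=1 -> n12 (id 1, parent=NULL, lev 6).
Iteration 7: parent is NULL; no match; recursion stops.
Total rows emitted: 7.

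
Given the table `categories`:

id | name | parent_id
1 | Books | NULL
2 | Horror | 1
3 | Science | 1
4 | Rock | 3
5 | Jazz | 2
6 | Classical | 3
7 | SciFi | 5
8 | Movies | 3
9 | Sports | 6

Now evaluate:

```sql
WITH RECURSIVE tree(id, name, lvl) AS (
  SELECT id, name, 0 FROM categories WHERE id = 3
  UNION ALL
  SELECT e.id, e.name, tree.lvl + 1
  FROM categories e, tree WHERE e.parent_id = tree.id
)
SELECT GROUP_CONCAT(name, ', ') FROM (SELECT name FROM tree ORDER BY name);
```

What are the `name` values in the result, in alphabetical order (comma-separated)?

Base: id=3 (Science) at lvl 0.
Iteration 1: rows with parent_id in {3} -> Rock (id 4, lvl 1), Classical (id 6, lvl 1), Movies (id 8, lvl 1).
Iteration 2: rows with parent_id in {4,6,8} -> Sports (id 9, lvl 2).
Iteration 3: no rows with parent_id in {9}; recursion stops.

Classical, Movies, Rock, Science, Sports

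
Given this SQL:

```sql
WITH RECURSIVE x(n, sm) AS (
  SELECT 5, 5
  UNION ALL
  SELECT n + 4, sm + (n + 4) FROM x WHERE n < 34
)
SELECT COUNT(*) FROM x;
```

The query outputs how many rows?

9

Base: n=5, sm=5.
Iteration 1: 5 < 34 holds -> n = 5 + 4 = 9, sm = 5 + 9 = 14.
Iteration 2: 9 < 34 holds -> n = 9 + 4 = 13, sm = 14 + 13 = 27.
Iteration 3: 13 < 34 holds -> n = 13 + 4 = 17, sm = 27 + 17 = 44.
Iteration 4: 17 < 34 holds -> n = 17 + 4 = 21, sm = 44 + 21 = 65.
Iteration 5: 21 < 34 holds -> n = 21 + 4 = 25, sm = 65 + 25 = 90.
Iteration 6: 25 < 34 holds -> n = 25 + 4 = 29, sm = 90 + 29 = 119.
Iteration 7: 29 < 34 holds -> n = 29 + 4 = 33, sm = 119 + 33 = 152.
Iteration 8: 33 < 34 holds -> n = 33 + 4 = 37, sm = 152 + 37 = 189.
Iteration 9: 37 < 34 fails; recursion stops.
Total rows emitted: 9.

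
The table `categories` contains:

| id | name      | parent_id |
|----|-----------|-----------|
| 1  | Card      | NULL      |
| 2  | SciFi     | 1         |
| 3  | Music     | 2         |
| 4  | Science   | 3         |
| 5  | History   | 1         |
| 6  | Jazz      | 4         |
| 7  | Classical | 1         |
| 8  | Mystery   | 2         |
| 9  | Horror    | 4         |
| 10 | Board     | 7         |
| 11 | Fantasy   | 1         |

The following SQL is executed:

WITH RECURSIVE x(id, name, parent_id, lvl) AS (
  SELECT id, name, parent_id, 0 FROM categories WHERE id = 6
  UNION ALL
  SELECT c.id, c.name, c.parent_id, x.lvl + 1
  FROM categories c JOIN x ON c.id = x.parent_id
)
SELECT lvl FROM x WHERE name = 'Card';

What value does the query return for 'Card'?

Base: id=6 (Jazz), parent_id=4, lvl 0.
Iteration 1: join on id=4 -> Science (id 4, parent_id=3, lvl 1).
Iteration 2: join on id=3 -> Music (id 3, parent_id=2, lvl 2).
Iteration 3: join on id=2 -> SciFi (id 2, parent_id=1, lvl 3).
Iteration 4: join on id=1 -> Card (id 1, parent_id=NULL, lvl 4).
Iteration 5: parent_id is NULL; no match; recursion stops.

4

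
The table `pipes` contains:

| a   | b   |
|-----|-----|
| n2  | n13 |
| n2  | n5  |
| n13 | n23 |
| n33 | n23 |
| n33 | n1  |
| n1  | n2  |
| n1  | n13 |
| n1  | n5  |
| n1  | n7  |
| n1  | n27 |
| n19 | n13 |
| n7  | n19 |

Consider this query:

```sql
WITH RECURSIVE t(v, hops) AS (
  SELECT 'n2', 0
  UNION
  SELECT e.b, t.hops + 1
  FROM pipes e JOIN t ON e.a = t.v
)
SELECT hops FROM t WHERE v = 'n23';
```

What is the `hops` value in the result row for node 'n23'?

Base: (n2, hops=0).
Iteration 1: edges from {n2} -> (n13, hops=1), (n5, hops=1).
Iteration 2: edges from {n13,n5} -> (n23, hops=2).
Iteration 3: no outgoing edges from {n23}; recursion stops.

2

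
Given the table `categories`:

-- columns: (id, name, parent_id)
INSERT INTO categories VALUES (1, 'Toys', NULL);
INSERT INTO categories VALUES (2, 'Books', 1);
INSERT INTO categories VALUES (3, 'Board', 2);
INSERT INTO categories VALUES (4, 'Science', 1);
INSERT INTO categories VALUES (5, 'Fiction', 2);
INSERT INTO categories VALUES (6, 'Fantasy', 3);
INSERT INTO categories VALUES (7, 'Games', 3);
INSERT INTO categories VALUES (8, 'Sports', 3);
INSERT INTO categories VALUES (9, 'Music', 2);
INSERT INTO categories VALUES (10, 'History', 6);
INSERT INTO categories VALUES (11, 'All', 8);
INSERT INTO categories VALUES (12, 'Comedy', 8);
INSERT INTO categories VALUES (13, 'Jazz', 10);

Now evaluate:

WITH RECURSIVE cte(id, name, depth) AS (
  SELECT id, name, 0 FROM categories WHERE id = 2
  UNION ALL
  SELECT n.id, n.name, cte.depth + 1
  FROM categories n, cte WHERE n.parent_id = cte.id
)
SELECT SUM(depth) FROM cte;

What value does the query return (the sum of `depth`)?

Base: id=2 (Books) at depth 0.
Iteration 1: rows with parent_id in {2} -> Board (id 3, depth 1), Fiction (id 5, depth 1), Music (id 9, depth 1).
Iteration 2: rows with parent_id in {3,5,9} -> Fantasy (id 6, depth 2), Games (id 7, depth 2), Sports (id 8, depth 2).
Iteration 3: rows with parent_id in {6,7,8} -> History (id 10, depth 3), All (id 11, depth 3), Comedy (id 12, depth 3).
Iteration 4: rows with parent_id in {10,11,12} -> Jazz (id 13, depth 4).
Iteration 5: no rows with parent_id in {13}; recursion stops.
SUM(depth) = 0 + 1 + 1 + 1 + 2 + 2 + 2 + 3 + 3 + 3 + 4 = 22.

22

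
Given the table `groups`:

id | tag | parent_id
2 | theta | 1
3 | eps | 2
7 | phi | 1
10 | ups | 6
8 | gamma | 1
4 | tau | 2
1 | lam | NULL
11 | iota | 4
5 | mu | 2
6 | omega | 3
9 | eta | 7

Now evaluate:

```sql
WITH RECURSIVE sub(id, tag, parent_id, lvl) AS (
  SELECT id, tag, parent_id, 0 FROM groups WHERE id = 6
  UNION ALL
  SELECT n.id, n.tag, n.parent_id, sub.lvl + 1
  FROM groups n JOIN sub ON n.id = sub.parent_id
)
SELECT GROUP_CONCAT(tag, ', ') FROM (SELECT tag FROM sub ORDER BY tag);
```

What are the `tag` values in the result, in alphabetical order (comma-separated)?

eps, lam, omega, theta

Base: id=6 (omega), parent_id=3, lvl 0.
Iteration 1: join on id=3 -> eps (id 3, parent_id=2, lvl 1).
Iteration 2: join on id=2 -> theta (id 2, parent_id=1, lvl 2).
Iteration 3: join on id=1 -> lam (id 1, parent_id=NULL, lvl 3).
Iteration 4: parent_id is NULL; no match; recursion stops.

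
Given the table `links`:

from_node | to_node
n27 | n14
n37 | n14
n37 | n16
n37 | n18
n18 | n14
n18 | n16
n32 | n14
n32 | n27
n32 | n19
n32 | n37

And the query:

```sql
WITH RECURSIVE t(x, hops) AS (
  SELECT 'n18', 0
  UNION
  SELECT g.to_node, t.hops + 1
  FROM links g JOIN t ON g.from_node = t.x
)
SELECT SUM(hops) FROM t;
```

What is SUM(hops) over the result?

Base: (n18, hops=0).
Iteration 1: edges from {n18} -> (n14, hops=1), (n16, hops=1).
Iteration 2: no outgoing edges from {n14,n16}; recursion stops.
SUM(hops) = 0 + 1 + 1 = 2.

2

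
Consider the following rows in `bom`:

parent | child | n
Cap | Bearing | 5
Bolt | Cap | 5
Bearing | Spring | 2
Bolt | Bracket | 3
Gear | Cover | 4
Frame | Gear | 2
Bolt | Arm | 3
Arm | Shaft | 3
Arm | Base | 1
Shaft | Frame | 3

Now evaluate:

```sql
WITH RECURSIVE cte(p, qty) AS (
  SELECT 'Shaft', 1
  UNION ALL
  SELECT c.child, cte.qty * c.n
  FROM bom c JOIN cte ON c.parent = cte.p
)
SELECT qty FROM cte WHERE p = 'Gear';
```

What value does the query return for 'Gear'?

Base: (Shaft, qty=1).
Iteration 1: components of {Shaft} -> Frame = 1*3 = 3.
Iteration 2: components of {Frame} -> Gear = 3*2 = 6.
Iteration 3: components of {Gear} -> Cover = 6*4 = 24.
Iteration 4: no further components; recursion stops.

6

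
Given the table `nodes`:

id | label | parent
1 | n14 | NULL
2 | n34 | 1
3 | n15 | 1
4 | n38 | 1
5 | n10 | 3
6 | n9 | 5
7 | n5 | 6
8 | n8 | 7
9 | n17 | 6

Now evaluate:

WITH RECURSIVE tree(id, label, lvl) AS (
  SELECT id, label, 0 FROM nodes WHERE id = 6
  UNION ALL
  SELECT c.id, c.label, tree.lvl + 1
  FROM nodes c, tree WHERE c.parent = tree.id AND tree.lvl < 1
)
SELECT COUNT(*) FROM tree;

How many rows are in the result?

Base: id=6 (n9) at lvl 0.
Iteration 1: rows with parent in {6} -> n5 (id 7, lvl 1), n17 (id 9, lvl 1).
Iteration 2: lvl < 1 fails for all current rows; recursion stops.
Total rows emitted: 3.

3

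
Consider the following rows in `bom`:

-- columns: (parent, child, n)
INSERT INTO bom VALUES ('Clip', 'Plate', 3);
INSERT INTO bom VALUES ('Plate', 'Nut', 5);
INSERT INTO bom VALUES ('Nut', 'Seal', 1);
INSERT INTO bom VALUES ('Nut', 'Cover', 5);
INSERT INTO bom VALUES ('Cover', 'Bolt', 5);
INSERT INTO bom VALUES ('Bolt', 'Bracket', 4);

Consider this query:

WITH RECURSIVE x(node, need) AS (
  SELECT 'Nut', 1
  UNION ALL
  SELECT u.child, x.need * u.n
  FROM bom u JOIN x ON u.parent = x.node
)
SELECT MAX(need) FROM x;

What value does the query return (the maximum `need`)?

Base: (Nut, need=1).
Iteration 1: components of {Nut} -> Cover = 1*5 = 5, Seal = 1*1 = 1.
Iteration 2: components of {Cover,Seal} -> Bolt = 5*5 = 25.
Iteration 3: components of {Bolt} -> Bracket = 25*4 = 100.
Iteration 4: no further components; recursion stops.
need values: 1, 1, 5, 25, 100; the maximum is 100.

100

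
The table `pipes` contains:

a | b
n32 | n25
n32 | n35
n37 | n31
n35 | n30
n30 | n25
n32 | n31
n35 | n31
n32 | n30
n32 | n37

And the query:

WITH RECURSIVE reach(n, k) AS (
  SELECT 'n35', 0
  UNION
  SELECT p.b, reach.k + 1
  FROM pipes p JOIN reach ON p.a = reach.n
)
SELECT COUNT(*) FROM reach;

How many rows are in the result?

Base: (n35, k=0).
Iteration 1: edges from {n35} -> (n30, k=1), (n31, k=1).
Iteration 2: edges from {n30,n31} -> (n25, k=2).
Iteration 3: no outgoing edges from {n25}; recursion stops.
Total rows emitted: 4.

4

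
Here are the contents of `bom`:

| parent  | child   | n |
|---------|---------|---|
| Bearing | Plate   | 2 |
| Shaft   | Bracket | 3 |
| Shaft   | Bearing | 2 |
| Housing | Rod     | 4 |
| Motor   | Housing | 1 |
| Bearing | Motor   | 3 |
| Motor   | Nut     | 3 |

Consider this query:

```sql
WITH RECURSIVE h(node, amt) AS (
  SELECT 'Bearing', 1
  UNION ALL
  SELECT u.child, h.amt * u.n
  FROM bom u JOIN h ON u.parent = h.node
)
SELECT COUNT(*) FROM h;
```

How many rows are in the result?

6

Base: (Bearing, amt=1).
Iteration 1: components of {Bearing} -> Motor = 1*3 = 3, Plate = 1*2 = 2.
Iteration 2: components of {Motor,Plate} -> Housing = 3*1 = 3, Nut = 3*3 = 9.
Iteration 3: components of {Housing,Nut} -> Rod = 3*4 = 12.
Iteration 4: no further components; recursion stops.
Total rows emitted: 6.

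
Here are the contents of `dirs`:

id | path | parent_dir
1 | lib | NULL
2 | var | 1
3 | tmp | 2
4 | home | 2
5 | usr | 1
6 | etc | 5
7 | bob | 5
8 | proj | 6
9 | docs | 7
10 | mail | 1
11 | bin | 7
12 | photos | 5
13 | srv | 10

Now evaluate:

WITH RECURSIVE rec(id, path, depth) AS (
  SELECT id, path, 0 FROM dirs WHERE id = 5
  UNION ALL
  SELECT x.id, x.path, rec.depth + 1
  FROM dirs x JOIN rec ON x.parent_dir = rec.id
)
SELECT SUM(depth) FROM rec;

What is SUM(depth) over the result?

9

Base: id=5 (usr) at depth 0.
Iteration 1: rows with parent_dir in {5} -> etc (id 6, depth 1), bob (id 7, depth 1), photos (id 12, depth 1).
Iteration 2: rows with parent_dir in {6,7,12} -> proj (id 8, depth 2), docs (id 9, depth 2), bin (id 11, depth 2).
Iteration 3: no rows with parent_dir in {8,9,11}; recursion stops.
SUM(depth) = 0 + 1 + 1 + 1 + 2 + 2 + 2 = 9.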